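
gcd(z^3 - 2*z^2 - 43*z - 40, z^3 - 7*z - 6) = z + 1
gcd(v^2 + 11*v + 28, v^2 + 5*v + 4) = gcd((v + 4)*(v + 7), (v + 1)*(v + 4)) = v + 4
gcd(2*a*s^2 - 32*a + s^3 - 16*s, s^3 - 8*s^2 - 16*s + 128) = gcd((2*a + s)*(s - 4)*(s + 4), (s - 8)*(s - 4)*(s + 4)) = s^2 - 16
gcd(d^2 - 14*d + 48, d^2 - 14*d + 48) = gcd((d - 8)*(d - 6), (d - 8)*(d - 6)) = d^2 - 14*d + 48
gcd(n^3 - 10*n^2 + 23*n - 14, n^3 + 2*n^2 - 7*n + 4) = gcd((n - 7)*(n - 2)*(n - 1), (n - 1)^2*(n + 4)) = n - 1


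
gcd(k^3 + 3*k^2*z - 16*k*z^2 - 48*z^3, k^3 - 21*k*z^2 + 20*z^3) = -k + 4*z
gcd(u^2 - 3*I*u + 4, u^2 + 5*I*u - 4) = u + I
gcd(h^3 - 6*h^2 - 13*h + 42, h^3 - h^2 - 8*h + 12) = h^2 + h - 6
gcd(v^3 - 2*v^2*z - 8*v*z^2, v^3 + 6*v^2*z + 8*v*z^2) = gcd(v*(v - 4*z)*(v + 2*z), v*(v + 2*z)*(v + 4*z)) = v^2 + 2*v*z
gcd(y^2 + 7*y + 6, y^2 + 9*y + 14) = 1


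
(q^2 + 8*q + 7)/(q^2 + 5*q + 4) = (q + 7)/(q + 4)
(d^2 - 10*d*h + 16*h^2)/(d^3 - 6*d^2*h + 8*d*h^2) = (d - 8*h)/(d*(d - 4*h))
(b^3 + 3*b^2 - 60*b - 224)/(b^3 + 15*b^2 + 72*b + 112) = (b - 8)/(b + 4)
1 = 1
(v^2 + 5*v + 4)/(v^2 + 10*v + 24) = (v + 1)/(v + 6)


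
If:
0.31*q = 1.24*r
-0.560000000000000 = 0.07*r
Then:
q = -32.00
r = -8.00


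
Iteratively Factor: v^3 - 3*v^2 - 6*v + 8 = (v - 1)*(v^2 - 2*v - 8) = (v - 4)*(v - 1)*(v + 2)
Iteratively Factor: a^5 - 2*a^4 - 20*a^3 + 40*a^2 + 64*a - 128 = (a + 2)*(a^4 - 4*a^3 - 12*a^2 + 64*a - 64) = (a + 2)*(a + 4)*(a^3 - 8*a^2 + 20*a - 16) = (a - 2)*(a + 2)*(a + 4)*(a^2 - 6*a + 8) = (a - 4)*(a - 2)*(a + 2)*(a + 4)*(a - 2)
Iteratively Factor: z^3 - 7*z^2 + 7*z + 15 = (z + 1)*(z^2 - 8*z + 15) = (z - 5)*(z + 1)*(z - 3)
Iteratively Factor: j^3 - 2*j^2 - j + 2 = (j - 2)*(j^2 - 1) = (j - 2)*(j - 1)*(j + 1)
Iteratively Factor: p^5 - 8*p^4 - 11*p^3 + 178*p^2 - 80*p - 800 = (p - 5)*(p^4 - 3*p^3 - 26*p^2 + 48*p + 160) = (p - 5)*(p + 2)*(p^3 - 5*p^2 - 16*p + 80) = (p - 5)^2*(p + 2)*(p^2 - 16) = (p - 5)^2*(p + 2)*(p + 4)*(p - 4)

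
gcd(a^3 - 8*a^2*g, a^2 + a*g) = a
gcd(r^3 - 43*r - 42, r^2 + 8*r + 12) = r + 6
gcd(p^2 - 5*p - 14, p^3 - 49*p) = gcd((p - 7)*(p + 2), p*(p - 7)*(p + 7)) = p - 7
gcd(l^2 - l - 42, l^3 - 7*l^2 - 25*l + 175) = l - 7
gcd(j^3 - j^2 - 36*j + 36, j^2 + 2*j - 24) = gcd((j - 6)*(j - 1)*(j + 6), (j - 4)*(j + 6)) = j + 6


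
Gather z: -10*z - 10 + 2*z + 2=-8*z - 8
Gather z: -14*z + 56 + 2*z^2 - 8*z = 2*z^2 - 22*z + 56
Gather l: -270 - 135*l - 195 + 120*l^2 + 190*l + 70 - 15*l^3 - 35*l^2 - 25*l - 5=-15*l^3 + 85*l^2 + 30*l - 400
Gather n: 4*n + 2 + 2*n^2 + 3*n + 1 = 2*n^2 + 7*n + 3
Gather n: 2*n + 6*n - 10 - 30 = 8*n - 40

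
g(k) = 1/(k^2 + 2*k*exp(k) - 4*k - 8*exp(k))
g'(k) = (-2*k*exp(k) - 2*k + 6*exp(k) + 4)/(k^2 + 2*k*exp(k) - 4*k - 8*exp(k))^2 = 2*(-k*exp(k) - k + 3*exp(k) + 2)/(k^2 + 2*k*exp(k) - 4*k - 8*exp(k))^2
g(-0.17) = -0.16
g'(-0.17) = 0.24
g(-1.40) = 0.20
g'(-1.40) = 0.37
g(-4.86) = 0.02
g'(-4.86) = 0.01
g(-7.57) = 0.01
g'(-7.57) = 0.00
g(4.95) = 0.00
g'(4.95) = -0.01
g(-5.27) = 0.02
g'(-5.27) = 0.01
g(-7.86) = 0.01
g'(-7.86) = 0.00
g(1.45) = -0.04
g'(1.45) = 0.02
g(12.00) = 0.00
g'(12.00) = 0.00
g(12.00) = 0.00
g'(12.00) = 0.00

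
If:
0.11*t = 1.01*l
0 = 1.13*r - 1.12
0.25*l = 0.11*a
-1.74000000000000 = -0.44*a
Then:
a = 3.95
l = 1.74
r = 0.99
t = 15.98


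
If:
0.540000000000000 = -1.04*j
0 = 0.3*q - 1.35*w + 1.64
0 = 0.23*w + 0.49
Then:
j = -0.52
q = -15.05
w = -2.13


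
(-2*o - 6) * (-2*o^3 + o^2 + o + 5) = 4*o^4 + 10*o^3 - 8*o^2 - 16*o - 30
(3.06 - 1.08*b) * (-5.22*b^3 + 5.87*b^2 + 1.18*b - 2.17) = 5.6376*b^4 - 22.3128*b^3 + 16.6878*b^2 + 5.9544*b - 6.6402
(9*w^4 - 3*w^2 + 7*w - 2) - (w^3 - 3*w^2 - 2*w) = 9*w^4 - w^3 + 9*w - 2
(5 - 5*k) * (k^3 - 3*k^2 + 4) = -5*k^4 + 20*k^3 - 15*k^2 - 20*k + 20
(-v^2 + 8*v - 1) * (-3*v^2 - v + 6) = 3*v^4 - 23*v^3 - 11*v^2 + 49*v - 6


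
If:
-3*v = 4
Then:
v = -4/3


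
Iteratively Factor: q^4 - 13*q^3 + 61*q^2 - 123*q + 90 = (q - 5)*(q^3 - 8*q^2 + 21*q - 18) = (q - 5)*(q - 3)*(q^2 - 5*q + 6) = (q - 5)*(q - 3)*(q - 2)*(q - 3)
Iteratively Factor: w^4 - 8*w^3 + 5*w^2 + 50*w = (w - 5)*(w^3 - 3*w^2 - 10*w) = w*(w - 5)*(w^2 - 3*w - 10) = w*(w - 5)*(w + 2)*(w - 5)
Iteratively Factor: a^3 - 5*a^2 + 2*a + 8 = (a + 1)*(a^2 - 6*a + 8) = (a - 4)*(a + 1)*(a - 2)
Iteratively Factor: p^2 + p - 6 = (p - 2)*(p + 3)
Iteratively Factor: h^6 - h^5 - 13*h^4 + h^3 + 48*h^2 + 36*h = (h + 1)*(h^5 - 2*h^4 - 11*h^3 + 12*h^2 + 36*h) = h*(h + 1)*(h^4 - 2*h^3 - 11*h^2 + 12*h + 36) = h*(h - 3)*(h + 1)*(h^3 + h^2 - 8*h - 12) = h*(h - 3)*(h + 1)*(h + 2)*(h^2 - h - 6) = h*(h - 3)^2*(h + 1)*(h + 2)*(h + 2)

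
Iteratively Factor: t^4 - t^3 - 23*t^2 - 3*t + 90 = (t - 2)*(t^3 + t^2 - 21*t - 45) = (t - 2)*(t + 3)*(t^2 - 2*t - 15) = (t - 2)*(t + 3)^2*(t - 5)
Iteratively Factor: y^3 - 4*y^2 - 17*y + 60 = (y - 5)*(y^2 + y - 12) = (y - 5)*(y + 4)*(y - 3)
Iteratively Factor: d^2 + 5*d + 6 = (d + 2)*(d + 3)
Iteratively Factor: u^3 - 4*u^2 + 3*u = (u)*(u^2 - 4*u + 3) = u*(u - 3)*(u - 1)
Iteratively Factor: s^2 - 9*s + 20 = (s - 4)*(s - 5)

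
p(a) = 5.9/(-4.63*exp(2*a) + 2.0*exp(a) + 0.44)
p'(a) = 5.9*(9.26*exp(2*a) - 2.0*exp(a))/(-4.63*exp(2*a) + 2.0*exp(a) + 0.44)^2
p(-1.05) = 10.30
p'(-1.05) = 7.80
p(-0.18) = -5.27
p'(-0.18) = 22.54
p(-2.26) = 9.86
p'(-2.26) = -1.78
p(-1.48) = 9.00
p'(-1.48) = 0.34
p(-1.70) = 9.07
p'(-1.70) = -0.78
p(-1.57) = 9.00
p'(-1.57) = -0.21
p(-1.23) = 9.38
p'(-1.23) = 3.08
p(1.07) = -0.18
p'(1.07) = 0.39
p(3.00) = 0.00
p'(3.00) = 0.01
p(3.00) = 0.00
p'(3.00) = 0.01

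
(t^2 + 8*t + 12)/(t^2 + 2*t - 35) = (t^2 + 8*t + 12)/(t^2 + 2*t - 35)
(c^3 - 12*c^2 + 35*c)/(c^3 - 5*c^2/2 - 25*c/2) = 2*(c - 7)/(2*c + 5)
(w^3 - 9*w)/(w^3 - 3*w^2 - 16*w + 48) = w*(w + 3)/(w^2 - 16)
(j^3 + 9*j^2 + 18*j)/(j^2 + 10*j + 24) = j*(j + 3)/(j + 4)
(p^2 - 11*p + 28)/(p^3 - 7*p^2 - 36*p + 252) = (p - 4)/(p^2 - 36)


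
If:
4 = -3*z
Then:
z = -4/3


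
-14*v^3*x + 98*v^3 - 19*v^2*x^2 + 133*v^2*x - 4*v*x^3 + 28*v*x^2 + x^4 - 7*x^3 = (-7*v + x)*(v + x)*(2*v + x)*(x - 7)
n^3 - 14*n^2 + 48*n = n*(n - 8)*(n - 6)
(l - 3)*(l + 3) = l^2 - 9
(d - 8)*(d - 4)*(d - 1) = d^3 - 13*d^2 + 44*d - 32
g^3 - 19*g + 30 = (g - 3)*(g - 2)*(g + 5)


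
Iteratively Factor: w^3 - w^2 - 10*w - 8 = (w - 4)*(w^2 + 3*w + 2) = (w - 4)*(w + 2)*(w + 1)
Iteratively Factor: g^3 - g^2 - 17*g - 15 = (g - 5)*(g^2 + 4*g + 3) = (g - 5)*(g + 3)*(g + 1)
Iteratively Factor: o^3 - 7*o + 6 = (o - 2)*(o^2 + 2*o - 3) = (o - 2)*(o - 1)*(o + 3)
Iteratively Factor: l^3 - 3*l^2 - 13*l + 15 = (l - 1)*(l^2 - 2*l - 15) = (l - 1)*(l + 3)*(l - 5)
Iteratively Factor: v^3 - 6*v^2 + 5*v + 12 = (v - 3)*(v^2 - 3*v - 4) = (v - 4)*(v - 3)*(v + 1)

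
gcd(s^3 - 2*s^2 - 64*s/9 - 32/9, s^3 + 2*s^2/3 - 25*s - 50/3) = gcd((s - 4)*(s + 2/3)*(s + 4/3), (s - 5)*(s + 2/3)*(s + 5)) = s + 2/3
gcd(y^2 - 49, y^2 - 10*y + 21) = y - 7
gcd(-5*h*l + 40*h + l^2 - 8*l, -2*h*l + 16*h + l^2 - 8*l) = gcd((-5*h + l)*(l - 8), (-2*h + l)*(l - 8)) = l - 8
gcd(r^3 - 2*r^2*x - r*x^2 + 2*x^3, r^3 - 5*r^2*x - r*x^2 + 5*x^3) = -r^2 + x^2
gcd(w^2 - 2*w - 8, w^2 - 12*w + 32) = w - 4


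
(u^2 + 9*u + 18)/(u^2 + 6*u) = (u + 3)/u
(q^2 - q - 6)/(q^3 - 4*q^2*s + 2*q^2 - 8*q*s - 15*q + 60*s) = (q + 2)/(q^2 - 4*q*s + 5*q - 20*s)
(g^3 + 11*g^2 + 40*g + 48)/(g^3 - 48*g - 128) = (g + 3)/(g - 8)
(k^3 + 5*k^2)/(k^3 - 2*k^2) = (k + 5)/(k - 2)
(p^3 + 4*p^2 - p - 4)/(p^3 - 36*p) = (p^3 + 4*p^2 - p - 4)/(p*(p^2 - 36))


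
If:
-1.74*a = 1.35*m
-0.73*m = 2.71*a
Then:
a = 0.00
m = 0.00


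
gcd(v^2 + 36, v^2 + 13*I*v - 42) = v + 6*I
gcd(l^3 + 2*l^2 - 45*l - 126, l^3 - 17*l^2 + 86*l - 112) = l - 7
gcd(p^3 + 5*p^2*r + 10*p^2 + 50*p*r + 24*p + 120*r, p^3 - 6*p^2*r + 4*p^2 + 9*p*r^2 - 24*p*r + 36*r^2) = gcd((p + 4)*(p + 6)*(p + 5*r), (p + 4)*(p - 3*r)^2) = p + 4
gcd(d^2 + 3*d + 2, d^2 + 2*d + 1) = d + 1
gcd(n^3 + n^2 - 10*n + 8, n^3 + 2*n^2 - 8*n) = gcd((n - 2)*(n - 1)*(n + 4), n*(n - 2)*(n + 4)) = n^2 + 2*n - 8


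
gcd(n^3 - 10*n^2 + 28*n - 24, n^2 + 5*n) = 1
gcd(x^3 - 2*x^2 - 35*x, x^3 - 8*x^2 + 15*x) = x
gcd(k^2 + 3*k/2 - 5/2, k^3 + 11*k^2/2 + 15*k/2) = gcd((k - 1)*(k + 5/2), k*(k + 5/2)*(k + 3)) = k + 5/2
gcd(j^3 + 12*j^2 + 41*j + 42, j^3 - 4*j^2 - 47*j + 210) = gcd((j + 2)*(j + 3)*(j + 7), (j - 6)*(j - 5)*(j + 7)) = j + 7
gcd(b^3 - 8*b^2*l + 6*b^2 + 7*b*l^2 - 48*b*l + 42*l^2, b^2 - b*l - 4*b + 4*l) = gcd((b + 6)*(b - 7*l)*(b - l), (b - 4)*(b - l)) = b - l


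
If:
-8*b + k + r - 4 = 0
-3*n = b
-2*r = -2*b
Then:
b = r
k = 7*r + 4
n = -r/3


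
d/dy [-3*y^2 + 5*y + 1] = 5 - 6*y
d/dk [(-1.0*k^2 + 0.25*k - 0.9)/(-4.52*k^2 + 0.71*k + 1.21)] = (0.42*k^2 - 10.556*k + 0.9415)/(20.4304*k^4 - 6.4184*k^3 - 10.4343*k^2 + 1.7182*k + 1.4641)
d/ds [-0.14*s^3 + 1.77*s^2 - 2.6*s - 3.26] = -0.42*s^2 + 3.54*s - 2.6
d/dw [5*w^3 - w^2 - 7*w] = 15*w^2 - 2*w - 7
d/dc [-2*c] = -2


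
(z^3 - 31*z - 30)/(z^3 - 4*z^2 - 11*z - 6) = (z + 5)/(z + 1)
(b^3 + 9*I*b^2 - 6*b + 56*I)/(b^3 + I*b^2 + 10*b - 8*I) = (b + 7*I)/(b - I)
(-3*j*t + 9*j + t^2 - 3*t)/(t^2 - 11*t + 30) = (-3*j*t + 9*j + t^2 - 3*t)/(t^2 - 11*t + 30)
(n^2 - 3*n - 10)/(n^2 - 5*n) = (n + 2)/n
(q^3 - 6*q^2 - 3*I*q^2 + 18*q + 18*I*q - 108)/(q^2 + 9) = (q^2 - 6*q*(1 + I) + 36*I)/(q - 3*I)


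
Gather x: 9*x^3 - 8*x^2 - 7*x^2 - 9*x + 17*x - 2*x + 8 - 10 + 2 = 9*x^3 - 15*x^2 + 6*x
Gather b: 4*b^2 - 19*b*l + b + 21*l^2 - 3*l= 4*b^2 + b*(1 - 19*l) + 21*l^2 - 3*l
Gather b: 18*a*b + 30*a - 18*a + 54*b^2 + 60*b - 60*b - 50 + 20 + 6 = 18*a*b + 12*a + 54*b^2 - 24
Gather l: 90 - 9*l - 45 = 45 - 9*l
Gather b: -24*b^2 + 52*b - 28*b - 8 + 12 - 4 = -24*b^2 + 24*b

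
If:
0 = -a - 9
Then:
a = -9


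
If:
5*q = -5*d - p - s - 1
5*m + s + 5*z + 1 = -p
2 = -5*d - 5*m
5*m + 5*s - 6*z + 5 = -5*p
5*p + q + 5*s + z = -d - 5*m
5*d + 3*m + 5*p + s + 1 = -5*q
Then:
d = 517/645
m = -155/129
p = 155/172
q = -264/215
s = 119/516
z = 100/129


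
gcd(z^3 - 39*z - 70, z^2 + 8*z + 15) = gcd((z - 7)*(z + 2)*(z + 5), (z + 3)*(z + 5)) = z + 5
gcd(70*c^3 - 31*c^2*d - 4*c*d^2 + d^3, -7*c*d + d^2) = 7*c - d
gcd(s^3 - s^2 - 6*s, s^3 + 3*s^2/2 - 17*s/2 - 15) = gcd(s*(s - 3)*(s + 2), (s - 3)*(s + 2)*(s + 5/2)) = s^2 - s - 6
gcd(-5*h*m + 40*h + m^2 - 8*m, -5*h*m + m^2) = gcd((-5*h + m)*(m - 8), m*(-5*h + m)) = 5*h - m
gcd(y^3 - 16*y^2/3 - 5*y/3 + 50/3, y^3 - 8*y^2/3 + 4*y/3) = y - 2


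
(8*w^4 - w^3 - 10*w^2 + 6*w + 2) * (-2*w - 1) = -16*w^5 - 6*w^4 + 21*w^3 - 2*w^2 - 10*w - 2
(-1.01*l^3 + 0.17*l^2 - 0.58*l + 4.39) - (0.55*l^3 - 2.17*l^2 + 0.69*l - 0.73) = -1.56*l^3 + 2.34*l^2 - 1.27*l + 5.12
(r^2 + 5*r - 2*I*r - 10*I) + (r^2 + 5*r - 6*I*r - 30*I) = 2*r^2 + 10*r - 8*I*r - 40*I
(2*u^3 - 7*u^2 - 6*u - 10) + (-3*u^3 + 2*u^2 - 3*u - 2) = -u^3 - 5*u^2 - 9*u - 12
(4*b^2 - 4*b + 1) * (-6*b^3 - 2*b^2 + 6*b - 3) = -24*b^5 + 16*b^4 + 26*b^3 - 38*b^2 + 18*b - 3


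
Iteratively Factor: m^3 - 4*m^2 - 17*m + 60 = (m - 5)*(m^2 + m - 12) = (m - 5)*(m - 3)*(m + 4)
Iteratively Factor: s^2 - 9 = (s + 3)*(s - 3)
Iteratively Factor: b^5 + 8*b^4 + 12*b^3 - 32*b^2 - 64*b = (b)*(b^4 + 8*b^3 + 12*b^2 - 32*b - 64) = b*(b + 2)*(b^3 + 6*b^2 - 32) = b*(b + 2)*(b + 4)*(b^2 + 2*b - 8) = b*(b + 2)*(b + 4)^2*(b - 2)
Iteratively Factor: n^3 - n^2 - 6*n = (n)*(n^2 - n - 6) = n*(n - 3)*(n + 2)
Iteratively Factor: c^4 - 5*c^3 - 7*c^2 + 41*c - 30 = (c - 1)*(c^3 - 4*c^2 - 11*c + 30) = (c - 1)*(c + 3)*(c^2 - 7*c + 10) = (c - 5)*(c - 1)*(c + 3)*(c - 2)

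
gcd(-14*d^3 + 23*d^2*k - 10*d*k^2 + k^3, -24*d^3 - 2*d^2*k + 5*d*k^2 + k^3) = 2*d - k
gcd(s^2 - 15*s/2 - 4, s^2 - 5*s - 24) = s - 8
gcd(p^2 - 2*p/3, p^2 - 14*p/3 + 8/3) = p - 2/3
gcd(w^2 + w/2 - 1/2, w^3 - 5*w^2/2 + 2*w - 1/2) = w - 1/2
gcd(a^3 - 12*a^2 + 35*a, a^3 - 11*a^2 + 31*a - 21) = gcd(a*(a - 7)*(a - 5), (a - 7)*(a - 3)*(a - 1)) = a - 7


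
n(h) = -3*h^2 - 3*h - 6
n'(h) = -6*h - 3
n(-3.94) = -40.75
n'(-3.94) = 20.64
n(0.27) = -7.03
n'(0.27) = -4.62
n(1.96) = -23.40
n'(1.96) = -14.76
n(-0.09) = -5.75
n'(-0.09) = -2.46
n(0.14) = -6.48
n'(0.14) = -3.84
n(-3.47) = -31.71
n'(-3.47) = 17.82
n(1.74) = -20.30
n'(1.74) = -13.44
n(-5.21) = -71.80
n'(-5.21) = 28.26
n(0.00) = -6.00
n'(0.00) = -3.00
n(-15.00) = -636.00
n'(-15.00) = 87.00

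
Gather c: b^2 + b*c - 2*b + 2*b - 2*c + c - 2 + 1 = b^2 + c*(b - 1) - 1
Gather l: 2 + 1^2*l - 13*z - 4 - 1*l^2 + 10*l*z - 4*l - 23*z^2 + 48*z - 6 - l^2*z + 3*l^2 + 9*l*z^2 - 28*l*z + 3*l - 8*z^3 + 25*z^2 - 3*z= l^2*(2 - z) + l*(9*z^2 - 18*z) - 8*z^3 + 2*z^2 + 32*z - 8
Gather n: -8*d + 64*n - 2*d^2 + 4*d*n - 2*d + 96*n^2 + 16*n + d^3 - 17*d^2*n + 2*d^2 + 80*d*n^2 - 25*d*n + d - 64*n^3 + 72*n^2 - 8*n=d^3 - 9*d - 64*n^3 + n^2*(80*d + 168) + n*(-17*d^2 - 21*d + 72)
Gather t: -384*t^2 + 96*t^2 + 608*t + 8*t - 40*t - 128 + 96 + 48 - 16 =-288*t^2 + 576*t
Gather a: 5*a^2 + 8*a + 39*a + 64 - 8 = 5*a^2 + 47*a + 56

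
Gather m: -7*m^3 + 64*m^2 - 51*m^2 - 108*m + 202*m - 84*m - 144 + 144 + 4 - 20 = -7*m^3 + 13*m^2 + 10*m - 16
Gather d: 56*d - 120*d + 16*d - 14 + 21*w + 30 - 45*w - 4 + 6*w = -48*d - 18*w + 12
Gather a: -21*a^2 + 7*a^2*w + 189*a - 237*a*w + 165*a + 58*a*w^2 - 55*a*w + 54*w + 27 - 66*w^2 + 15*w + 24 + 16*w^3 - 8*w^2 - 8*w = a^2*(7*w - 21) + a*(58*w^2 - 292*w + 354) + 16*w^3 - 74*w^2 + 61*w + 51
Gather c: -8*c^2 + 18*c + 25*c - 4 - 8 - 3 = -8*c^2 + 43*c - 15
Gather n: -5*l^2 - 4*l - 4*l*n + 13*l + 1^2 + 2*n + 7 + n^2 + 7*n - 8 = -5*l^2 + 9*l + n^2 + n*(9 - 4*l)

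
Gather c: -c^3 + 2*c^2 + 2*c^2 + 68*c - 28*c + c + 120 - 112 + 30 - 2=-c^3 + 4*c^2 + 41*c + 36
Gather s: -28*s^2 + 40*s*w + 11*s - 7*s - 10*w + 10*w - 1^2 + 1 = -28*s^2 + s*(40*w + 4)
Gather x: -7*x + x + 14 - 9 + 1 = 6 - 6*x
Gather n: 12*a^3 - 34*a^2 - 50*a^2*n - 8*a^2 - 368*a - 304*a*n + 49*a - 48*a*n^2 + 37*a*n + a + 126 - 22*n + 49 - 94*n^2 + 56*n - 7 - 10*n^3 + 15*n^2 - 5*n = 12*a^3 - 42*a^2 - 318*a - 10*n^3 + n^2*(-48*a - 79) + n*(-50*a^2 - 267*a + 29) + 168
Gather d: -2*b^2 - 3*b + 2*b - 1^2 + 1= -2*b^2 - b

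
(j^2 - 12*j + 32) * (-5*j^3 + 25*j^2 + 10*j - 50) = -5*j^5 + 85*j^4 - 450*j^3 + 630*j^2 + 920*j - 1600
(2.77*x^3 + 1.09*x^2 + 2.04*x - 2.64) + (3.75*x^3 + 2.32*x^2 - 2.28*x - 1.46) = 6.52*x^3 + 3.41*x^2 - 0.24*x - 4.1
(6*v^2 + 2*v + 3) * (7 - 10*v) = -60*v^3 + 22*v^2 - 16*v + 21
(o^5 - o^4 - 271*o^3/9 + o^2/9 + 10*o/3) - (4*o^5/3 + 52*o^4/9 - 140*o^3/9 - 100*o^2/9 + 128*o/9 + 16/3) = -o^5/3 - 61*o^4/9 - 131*o^3/9 + 101*o^2/9 - 98*o/9 - 16/3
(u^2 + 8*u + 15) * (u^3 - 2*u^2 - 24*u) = u^5 + 6*u^4 - 25*u^3 - 222*u^2 - 360*u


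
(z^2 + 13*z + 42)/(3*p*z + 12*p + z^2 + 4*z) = (z^2 + 13*z + 42)/(3*p*z + 12*p + z^2 + 4*z)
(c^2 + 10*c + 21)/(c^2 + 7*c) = (c + 3)/c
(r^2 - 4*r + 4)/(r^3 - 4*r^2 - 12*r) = (-r^2 + 4*r - 4)/(r*(-r^2 + 4*r + 12))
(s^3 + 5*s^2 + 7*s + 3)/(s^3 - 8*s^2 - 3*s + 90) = (s^2 + 2*s + 1)/(s^2 - 11*s + 30)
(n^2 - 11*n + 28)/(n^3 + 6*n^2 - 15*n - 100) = (n - 7)/(n^2 + 10*n + 25)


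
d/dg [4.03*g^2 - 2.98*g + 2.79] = 8.06*g - 2.98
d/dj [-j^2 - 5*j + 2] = -2*j - 5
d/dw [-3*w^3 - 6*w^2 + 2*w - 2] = -9*w^2 - 12*w + 2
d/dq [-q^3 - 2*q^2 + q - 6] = -3*q^2 - 4*q + 1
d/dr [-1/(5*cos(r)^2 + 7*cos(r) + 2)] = -(10*cos(r) + 7)*sin(r)/(5*cos(r)^2 + 7*cos(r) + 2)^2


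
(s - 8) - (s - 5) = -3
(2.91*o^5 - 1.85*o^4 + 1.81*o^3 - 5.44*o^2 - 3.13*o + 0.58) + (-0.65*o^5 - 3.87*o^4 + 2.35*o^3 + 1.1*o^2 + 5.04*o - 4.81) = 2.26*o^5 - 5.72*o^4 + 4.16*o^3 - 4.34*o^2 + 1.91*o - 4.23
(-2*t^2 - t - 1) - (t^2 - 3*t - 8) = -3*t^2 + 2*t + 7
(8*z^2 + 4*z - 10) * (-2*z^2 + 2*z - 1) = -16*z^4 + 8*z^3 + 20*z^2 - 24*z + 10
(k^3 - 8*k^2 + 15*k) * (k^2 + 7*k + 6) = k^5 - k^4 - 35*k^3 + 57*k^2 + 90*k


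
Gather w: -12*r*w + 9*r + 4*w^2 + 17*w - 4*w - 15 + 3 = 9*r + 4*w^2 + w*(13 - 12*r) - 12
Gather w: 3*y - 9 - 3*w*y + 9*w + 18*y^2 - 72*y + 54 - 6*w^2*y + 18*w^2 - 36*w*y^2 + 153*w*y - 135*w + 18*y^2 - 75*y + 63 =w^2*(18 - 6*y) + w*(-36*y^2 + 150*y - 126) + 36*y^2 - 144*y + 108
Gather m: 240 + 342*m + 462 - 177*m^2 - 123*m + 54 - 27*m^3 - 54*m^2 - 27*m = -27*m^3 - 231*m^2 + 192*m + 756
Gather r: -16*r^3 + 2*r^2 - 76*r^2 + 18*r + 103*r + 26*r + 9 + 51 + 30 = -16*r^3 - 74*r^2 + 147*r + 90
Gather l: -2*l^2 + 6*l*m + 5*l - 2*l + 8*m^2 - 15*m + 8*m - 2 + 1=-2*l^2 + l*(6*m + 3) + 8*m^2 - 7*m - 1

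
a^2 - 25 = (a - 5)*(a + 5)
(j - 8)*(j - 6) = j^2 - 14*j + 48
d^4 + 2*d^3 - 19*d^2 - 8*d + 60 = (d - 3)*(d - 2)*(d + 2)*(d + 5)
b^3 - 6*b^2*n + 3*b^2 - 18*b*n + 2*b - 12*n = (b + 1)*(b + 2)*(b - 6*n)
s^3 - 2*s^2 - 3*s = s*(s - 3)*(s + 1)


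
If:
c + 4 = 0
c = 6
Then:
No Solution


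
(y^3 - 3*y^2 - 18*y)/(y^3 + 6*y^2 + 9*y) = (y - 6)/(y + 3)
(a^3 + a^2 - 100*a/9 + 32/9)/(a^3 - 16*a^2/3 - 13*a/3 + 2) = (3*a^2 + 4*a - 32)/(3*(a^2 - 5*a - 6))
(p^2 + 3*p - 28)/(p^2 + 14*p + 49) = (p - 4)/(p + 7)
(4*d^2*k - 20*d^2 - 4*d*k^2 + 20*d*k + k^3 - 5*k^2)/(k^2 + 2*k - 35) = (4*d^2 - 4*d*k + k^2)/(k + 7)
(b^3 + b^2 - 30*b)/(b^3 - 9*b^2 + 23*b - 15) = b*(b + 6)/(b^2 - 4*b + 3)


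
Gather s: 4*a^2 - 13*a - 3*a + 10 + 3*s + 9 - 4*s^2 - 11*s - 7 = 4*a^2 - 16*a - 4*s^2 - 8*s + 12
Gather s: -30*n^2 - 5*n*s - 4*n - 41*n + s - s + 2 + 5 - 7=-30*n^2 - 5*n*s - 45*n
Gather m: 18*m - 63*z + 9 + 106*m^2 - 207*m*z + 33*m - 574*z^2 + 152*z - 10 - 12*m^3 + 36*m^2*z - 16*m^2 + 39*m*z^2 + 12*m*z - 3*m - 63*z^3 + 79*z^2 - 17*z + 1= -12*m^3 + m^2*(36*z + 90) + m*(39*z^2 - 195*z + 48) - 63*z^3 - 495*z^2 + 72*z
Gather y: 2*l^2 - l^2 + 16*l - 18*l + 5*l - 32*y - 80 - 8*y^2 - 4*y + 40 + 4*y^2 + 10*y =l^2 + 3*l - 4*y^2 - 26*y - 40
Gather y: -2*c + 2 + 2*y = -2*c + 2*y + 2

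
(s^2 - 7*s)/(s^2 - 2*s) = (s - 7)/(s - 2)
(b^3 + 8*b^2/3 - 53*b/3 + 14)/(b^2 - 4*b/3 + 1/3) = (3*b^2 + 11*b - 42)/(3*b - 1)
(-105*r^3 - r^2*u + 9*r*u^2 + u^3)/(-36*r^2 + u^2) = (105*r^3 + r^2*u - 9*r*u^2 - u^3)/(36*r^2 - u^2)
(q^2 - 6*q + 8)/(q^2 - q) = (q^2 - 6*q + 8)/(q*(q - 1))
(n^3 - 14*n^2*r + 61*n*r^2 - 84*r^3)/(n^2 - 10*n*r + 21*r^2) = n - 4*r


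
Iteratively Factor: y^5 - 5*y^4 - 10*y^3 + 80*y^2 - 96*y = (y - 4)*(y^4 - y^3 - 14*y^2 + 24*y) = (y - 4)*(y + 4)*(y^3 - 5*y^2 + 6*y) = (y - 4)*(y - 3)*(y + 4)*(y^2 - 2*y) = (y - 4)*(y - 3)*(y - 2)*(y + 4)*(y)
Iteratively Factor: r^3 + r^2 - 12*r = (r + 4)*(r^2 - 3*r) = r*(r + 4)*(r - 3)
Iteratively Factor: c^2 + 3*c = (c)*(c + 3)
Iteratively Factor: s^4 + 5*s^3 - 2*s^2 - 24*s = (s)*(s^3 + 5*s^2 - 2*s - 24) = s*(s + 3)*(s^2 + 2*s - 8) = s*(s - 2)*(s + 3)*(s + 4)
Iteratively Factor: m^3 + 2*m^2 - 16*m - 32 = (m - 4)*(m^2 + 6*m + 8) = (m - 4)*(m + 4)*(m + 2)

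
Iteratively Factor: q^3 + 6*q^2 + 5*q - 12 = (q + 4)*(q^2 + 2*q - 3) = (q - 1)*(q + 4)*(q + 3)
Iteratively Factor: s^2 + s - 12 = (s - 3)*(s + 4)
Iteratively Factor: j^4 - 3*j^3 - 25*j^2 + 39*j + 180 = (j + 3)*(j^3 - 6*j^2 - 7*j + 60) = (j - 4)*(j + 3)*(j^2 - 2*j - 15) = (j - 5)*(j - 4)*(j + 3)*(j + 3)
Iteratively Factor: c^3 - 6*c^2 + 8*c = (c)*(c^2 - 6*c + 8) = c*(c - 2)*(c - 4)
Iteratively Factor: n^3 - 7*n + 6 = (n - 2)*(n^2 + 2*n - 3) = (n - 2)*(n - 1)*(n + 3)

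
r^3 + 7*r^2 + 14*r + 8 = (r + 1)*(r + 2)*(r + 4)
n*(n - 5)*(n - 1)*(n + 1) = n^4 - 5*n^3 - n^2 + 5*n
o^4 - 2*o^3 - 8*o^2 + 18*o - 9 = (o - 3)*(o - 1)^2*(o + 3)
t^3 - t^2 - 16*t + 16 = (t - 4)*(t - 1)*(t + 4)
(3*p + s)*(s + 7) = 3*p*s + 21*p + s^2 + 7*s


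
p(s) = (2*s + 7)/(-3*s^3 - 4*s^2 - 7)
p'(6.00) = 0.01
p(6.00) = -0.02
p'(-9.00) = 0.00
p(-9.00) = -0.00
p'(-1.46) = 0.48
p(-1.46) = -0.66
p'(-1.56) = 0.91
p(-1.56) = -0.73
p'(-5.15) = -0.00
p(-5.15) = -0.01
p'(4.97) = 0.02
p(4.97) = -0.04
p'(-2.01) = 43.54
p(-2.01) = 2.48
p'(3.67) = 0.04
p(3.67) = -0.07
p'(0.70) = 0.64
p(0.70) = -0.84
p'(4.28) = 0.02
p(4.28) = -0.05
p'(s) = (2*s + 7)*(9*s^2 + 8*s)/(-3*s^3 - 4*s^2 - 7)^2 + 2/(-3*s^3 - 4*s^2 - 7) = (-6*s^3 - 8*s^2 + s*(2*s + 7)*(9*s + 8) - 14)/(3*s^3 + 4*s^2 + 7)^2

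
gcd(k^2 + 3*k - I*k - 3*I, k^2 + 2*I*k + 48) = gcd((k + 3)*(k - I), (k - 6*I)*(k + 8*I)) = 1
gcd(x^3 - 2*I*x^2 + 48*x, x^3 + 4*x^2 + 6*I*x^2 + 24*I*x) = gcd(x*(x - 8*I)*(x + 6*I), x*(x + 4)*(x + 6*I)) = x^2 + 6*I*x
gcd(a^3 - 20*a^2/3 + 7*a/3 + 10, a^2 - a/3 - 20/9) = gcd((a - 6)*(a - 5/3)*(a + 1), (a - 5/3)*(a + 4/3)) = a - 5/3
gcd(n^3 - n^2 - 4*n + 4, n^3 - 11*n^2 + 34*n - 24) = n - 1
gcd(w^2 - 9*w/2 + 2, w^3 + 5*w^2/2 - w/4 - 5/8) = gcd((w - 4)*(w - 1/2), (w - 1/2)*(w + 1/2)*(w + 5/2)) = w - 1/2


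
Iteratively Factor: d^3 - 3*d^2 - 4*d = (d)*(d^2 - 3*d - 4) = d*(d + 1)*(d - 4)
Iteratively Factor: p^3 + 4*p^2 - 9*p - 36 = (p + 4)*(p^2 - 9) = (p + 3)*(p + 4)*(p - 3)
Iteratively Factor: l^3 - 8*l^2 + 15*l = (l - 5)*(l^2 - 3*l) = (l - 5)*(l - 3)*(l)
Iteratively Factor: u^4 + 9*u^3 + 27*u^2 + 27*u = (u + 3)*(u^3 + 6*u^2 + 9*u) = u*(u + 3)*(u^2 + 6*u + 9) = u*(u + 3)^2*(u + 3)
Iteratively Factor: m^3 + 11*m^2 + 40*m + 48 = (m + 4)*(m^2 + 7*m + 12) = (m + 4)^2*(m + 3)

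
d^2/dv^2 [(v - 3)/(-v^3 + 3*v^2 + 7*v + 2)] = 2*((v - 3)*(-3*v^2 + 6*v + 7)^2 + (3*v^2 - 6*v + 3*(v - 3)*(v - 1) - 7)*(-v^3 + 3*v^2 + 7*v + 2))/(-v^3 + 3*v^2 + 7*v + 2)^3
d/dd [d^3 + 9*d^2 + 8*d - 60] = 3*d^2 + 18*d + 8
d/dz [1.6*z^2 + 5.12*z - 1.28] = 3.2*z + 5.12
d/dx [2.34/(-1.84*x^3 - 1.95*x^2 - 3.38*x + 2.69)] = (12.9168*x^2 + 9.126*x + 7.9092)/(1.84*x^3 + 1.95*x^2 + 3.38*x - 2.69)^2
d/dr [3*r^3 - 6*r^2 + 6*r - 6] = 9*r^2 - 12*r + 6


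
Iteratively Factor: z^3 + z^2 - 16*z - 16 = (z + 4)*(z^2 - 3*z - 4) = (z - 4)*(z + 4)*(z + 1)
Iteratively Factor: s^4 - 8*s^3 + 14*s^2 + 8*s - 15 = (s - 3)*(s^3 - 5*s^2 - s + 5) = (s - 3)*(s - 1)*(s^2 - 4*s - 5) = (s - 3)*(s - 1)*(s + 1)*(s - 5)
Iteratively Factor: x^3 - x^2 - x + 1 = (x + 1)*(x^2 - 2*x + 1) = (x - 1)*(x + 1)*(x - 1)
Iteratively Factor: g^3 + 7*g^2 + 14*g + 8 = (g + 1)*(g^2 + 6*g + 8) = (g + 1)*(g + 2)*(g + 4)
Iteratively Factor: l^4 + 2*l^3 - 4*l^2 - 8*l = (l + 2)*(l^3 - 4*l) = (l - 2)*(l + 2)*(l^2 + 2*l) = (l - 2)*(l + 2)^2*(l)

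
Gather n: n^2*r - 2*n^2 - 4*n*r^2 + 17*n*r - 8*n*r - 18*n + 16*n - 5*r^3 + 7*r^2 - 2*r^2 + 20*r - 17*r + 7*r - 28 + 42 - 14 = n^2*(r - 2) + n*(-4*r^2 + 9*r - 2) - 5*r^3 + 5*r^2 + 10*r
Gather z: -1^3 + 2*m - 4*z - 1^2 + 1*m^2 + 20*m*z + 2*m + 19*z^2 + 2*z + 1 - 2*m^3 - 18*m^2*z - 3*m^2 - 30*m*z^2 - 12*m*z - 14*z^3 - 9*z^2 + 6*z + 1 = -2*m^3 - 2*m^2 + 4*m - 14*z^3 + z^2*(10 - 30*m) + z*(-18*m^2 + 8*m + 4)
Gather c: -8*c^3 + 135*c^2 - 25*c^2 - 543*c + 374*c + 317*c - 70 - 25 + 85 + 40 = -8*c^3 + 110*c^2 + 148*c + 30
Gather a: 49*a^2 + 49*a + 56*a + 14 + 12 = 49*a^2 + 105*a + 26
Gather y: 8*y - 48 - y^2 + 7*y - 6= -y^2 + 15*y - 54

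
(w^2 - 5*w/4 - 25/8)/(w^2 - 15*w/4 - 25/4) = (w - 5/2)/(w - 5)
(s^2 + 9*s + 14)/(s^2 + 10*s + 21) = (s + 2)/(s + 3)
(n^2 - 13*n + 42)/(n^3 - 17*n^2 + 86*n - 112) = (n - 6)/(n^2 - 10*n + 16)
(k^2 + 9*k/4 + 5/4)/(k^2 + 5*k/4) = (k + 1)/k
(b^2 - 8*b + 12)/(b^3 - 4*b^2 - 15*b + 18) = (b - 2)/(b^2 + 2*b - 3)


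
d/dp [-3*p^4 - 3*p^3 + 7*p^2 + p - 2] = -12*p^3 - 9*p^2 + 14*p + 1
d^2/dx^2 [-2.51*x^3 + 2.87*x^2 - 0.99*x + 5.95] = 5.74 - 15.06*x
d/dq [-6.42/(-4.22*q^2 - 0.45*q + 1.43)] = (-54.1848*q - 2.889)/(4.22*q^2 + 0.45*q - 1.43)^2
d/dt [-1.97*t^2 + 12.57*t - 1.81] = 12.57 - 3.94*t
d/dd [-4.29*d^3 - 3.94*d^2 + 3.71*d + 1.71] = -12.87*d^2 - 7.88*d + 3.71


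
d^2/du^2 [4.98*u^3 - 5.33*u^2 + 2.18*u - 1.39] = 29.88*u - 10.66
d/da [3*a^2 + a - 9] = 6*a + 1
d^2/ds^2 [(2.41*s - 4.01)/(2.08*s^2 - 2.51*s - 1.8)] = ((28.7798 - 30.0768*s)*(-2.08*s^2 + 2.51*s + 1.8) - (2.41*s - 4.01)*(4.16*s - 2.51)*(8.32*s - 5.02))/(-2.08*s^2 + 2.51*s + 1.8)^3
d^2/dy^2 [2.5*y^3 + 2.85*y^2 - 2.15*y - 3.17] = 15.0*y + 5.7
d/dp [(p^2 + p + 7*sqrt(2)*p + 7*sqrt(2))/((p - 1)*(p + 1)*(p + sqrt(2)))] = (-p^2 - 14*sqrt(2)*p - 14 + 6*sqrt(2))/(p^4 - 2*p^3 + 2*sqrt(2)*p^3 - 4*sqrt(2)*p^2 + 3*p^2 - 4*p + 2*sqrt(2)*p + 2)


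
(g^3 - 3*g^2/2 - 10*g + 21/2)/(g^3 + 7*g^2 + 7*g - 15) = (g - 7/2)/(g + 5)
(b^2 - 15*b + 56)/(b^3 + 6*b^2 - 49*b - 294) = (b - 8)/(b^2 + 13*b + 42)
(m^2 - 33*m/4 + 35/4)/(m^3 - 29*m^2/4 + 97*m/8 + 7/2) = 2*(4*m^2 - 33*m + 35)/(8*m^3 - 58*m^2 + 97*m + 28)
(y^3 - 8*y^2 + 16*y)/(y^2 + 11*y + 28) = y*(y^2 - 8*y + 16)/(y^2 + 11*y + 28)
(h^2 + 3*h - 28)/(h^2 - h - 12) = (h + 7)/(h + 3)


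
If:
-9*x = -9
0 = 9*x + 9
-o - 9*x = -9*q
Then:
No Solution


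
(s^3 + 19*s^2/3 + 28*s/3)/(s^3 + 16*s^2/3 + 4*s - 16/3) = s*(3*s + 7)/(3*s^2 + 4*s - 4)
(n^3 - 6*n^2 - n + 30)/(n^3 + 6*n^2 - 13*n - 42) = (n - 5)/(n + 7)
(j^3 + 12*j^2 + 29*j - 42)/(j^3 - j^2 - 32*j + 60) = (j^2 + 6*j - 7)/(j^2 - 7*j + 10)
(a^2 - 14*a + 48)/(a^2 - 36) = (a - 8)/(a + 6)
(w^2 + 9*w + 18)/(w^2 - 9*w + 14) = (w^2 + 9*w + 18)/(w^2 - 9*w + 14)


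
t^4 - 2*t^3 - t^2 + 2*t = t*(t - 2)*(t - 1)*(t + 1)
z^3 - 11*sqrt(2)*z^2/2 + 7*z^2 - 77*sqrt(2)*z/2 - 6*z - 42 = (z + 7)*(z - 6*sqrt(2))*(z + sqrt(2)/2)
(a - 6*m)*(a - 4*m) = a^2 - 10*a*m + 24*m^2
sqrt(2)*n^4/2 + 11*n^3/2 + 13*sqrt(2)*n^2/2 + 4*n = n*(n/2 + sqrt(2)/2)*(n + 4*sqrt(2))*(sqrt(2)*n + 1)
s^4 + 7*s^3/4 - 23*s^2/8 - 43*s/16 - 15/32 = (s - 3/2)*(s + 1/4)*(s + 1/2)*(s + 5/2)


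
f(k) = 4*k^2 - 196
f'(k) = 8*k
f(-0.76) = -193.69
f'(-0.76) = -6.08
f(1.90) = -181.56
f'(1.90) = 15.20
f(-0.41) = -195.33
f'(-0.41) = -3.28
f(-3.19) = -155.30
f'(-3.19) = -25.52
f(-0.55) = -194.79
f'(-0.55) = -4.40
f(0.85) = -193.11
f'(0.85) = 6.80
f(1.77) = -183.47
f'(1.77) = 14.16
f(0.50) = -195.00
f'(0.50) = 4.00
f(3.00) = -160.00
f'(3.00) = 24.00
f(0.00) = -196.00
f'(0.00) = 0.00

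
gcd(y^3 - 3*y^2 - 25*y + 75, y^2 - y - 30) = y + 5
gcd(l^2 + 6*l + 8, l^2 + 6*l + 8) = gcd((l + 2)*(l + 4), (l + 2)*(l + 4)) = l^2 + 6*l + 8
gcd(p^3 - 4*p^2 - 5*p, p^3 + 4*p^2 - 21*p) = p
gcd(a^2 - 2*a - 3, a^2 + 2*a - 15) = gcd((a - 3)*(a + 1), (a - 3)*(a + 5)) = a - 3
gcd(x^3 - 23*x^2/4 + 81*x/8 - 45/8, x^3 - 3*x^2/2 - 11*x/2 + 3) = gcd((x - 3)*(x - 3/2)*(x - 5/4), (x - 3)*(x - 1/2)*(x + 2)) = x - 3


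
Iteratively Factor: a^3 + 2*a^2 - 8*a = (a + 4)*(a^2 - 2*a) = (a - 2)*(a + 4)*(a)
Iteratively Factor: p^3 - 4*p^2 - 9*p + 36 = (p - 4)*(p^2 - 9) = (p - 4)*(p + 3)*(p - 3)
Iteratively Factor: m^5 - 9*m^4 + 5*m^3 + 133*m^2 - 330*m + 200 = (m - 2)*(m^4 - 7*m^3 - 9*m^2 + 115*m - 100) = (m - 2)*(m + 4)*(m^3 - 11*m^2 + 35*m - 25) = (m - 2)*(m - 1)*(m + 4)*(m^2 - 10*m + 25) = (m - 5)*(m - 2)*(m - 1)*(m + 4)*(m - 5)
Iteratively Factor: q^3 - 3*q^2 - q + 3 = (q - 3)*(q^2 - 1) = (q - 3)*(q - 1)*(q + 1)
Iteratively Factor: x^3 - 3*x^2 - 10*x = (x)*(x^2 - 3*x - 10) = x*(x - 5)*(x + 2)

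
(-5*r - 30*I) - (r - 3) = -6*r + 3 - 30*I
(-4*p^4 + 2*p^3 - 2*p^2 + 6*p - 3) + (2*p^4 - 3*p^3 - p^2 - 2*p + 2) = -2*p^4 - p^3 - 3*p^2 + 4*p - 1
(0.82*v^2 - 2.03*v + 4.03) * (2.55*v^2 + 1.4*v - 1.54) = 2.091*v^4 - 4.0285*v^3 + 6.1717*v^2 + 8.7682*v - 6.2062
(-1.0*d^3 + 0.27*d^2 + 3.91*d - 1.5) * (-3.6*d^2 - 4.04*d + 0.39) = 3.6*d^5 + 3.068*d^4 - 15.5568*d^3 - 10.2911*d^2 + 7.5849*d - 0.585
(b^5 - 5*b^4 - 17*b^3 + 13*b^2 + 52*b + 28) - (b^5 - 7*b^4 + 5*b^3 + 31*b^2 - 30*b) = 2*b^4 - 22*b^3 - 18*b^2 + 82*b + 28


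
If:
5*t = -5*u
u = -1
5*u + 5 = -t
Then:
No Solution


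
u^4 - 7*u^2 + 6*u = u*(u - 2)*(u - 1)*(u + 3)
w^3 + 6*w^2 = w^2*(w + 6)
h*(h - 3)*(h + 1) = h^3 - 2*h^2 - 3*h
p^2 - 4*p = p*(p - 4)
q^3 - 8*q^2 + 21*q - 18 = (q - 3)^2*(q - 2)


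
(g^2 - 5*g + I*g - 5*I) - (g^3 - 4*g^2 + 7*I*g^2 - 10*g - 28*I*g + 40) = -g^3 + 5*g^2 - 7*I*g^2 + 5*g + 29*I*g - 40 - 5*I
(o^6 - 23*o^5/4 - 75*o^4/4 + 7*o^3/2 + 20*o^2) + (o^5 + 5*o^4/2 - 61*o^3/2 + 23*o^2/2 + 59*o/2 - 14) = o^6 - 19*o^5/4 - 65*o^4/4 - 27*o^3 + 63*o^2/2 + 59*o/2 - 14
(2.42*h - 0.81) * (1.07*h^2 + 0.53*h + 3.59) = 2.5894*h^3 + 0.4159*h^2 + 8.2585*h - 2.9079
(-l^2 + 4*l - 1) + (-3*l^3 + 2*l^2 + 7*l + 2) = -3*l^3 + l^2 + 11*l + 1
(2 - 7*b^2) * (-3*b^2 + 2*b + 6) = 21*b^4 - 14*b^3 - 48*b^2 + 4*b + 12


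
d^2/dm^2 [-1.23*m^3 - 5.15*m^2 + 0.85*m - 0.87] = -7.38*m - 10.3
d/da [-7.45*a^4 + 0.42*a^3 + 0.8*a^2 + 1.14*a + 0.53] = -29.8*a^3 + 1.26*a^2 + 1.6*a + 1.14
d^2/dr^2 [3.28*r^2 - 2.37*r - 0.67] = 6.56000000000000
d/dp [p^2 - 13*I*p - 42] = 2*p - 13*I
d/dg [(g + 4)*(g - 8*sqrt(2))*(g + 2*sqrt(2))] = 3*g^2 - 12*sqrt(2)*g + 8*g - 24*sqrt(2) - 32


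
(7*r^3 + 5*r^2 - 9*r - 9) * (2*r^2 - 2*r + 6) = 14*r^5 - 4*r^4 + 14*r^3 + 30*r^2 - 36*r - 54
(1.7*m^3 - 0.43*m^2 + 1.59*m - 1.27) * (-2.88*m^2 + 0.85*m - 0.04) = -4.896*m^5 + 2.6834*m^4 - 5.0127*m^3 + 5.0263*m^2 - 1.1431*m + 0.0508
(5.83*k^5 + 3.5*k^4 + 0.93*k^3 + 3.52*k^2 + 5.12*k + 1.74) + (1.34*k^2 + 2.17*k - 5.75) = 5.83*k^5 + 3.5*k^4 + 0.93*k^3 + 4.86*k^2 + 7.29*k - 4.01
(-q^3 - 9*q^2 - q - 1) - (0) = -q^3 - 9*q^2 - q - 1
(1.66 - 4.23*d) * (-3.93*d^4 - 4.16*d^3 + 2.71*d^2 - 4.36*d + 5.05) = 16.6239*d^5 + 11.073*d^4 - 18.3689*d^3 + 22.9414*d^2 - 28.5991*d + 8.383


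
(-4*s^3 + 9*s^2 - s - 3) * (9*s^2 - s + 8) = -36*s^5 + 85*s^4 - 50*s^3 + 46*s^2 - 5*s - 24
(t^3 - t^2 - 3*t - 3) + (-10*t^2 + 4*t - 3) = t^3 - 11*t^2 + t - 6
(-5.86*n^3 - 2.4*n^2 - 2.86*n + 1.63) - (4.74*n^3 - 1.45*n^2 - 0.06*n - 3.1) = -10.6*n^3 - 0.95*n^2 - 2.8*n + 4.73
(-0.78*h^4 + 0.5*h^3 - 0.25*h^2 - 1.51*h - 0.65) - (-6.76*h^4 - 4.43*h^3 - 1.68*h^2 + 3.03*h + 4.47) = 5.98*h^4 + 4.93*h^3 + 1.43*h^2 - 4.54*h - 5.12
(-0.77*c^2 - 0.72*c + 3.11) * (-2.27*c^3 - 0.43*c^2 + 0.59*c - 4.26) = 1.7479*c^5 + 1.9655*c^4 - 7.2044*c^3 + 1.5181*c^2 + 4.9021*c - 13.2486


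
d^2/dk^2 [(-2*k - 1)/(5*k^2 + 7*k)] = 2*(-50*k^3 - 75*k^2 - 105*k - 49)/(k^3*(125*k^3 + 525*k^2 + 735*k + 343))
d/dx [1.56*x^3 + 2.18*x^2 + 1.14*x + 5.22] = 4.68*x^2 + 4.36*x + 1.14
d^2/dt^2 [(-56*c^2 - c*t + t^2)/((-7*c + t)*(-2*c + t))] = 4*c*(-1841*c^3 + 777*c^2*t - 105*c*t^2 + 4*t^3)/(2744*c^6 - 5292*c^5*t + 3990*c^4*t^2 - 1485*c^3*t^3 + 285*c^2*t^4 - 27*c*t^5 + t^6)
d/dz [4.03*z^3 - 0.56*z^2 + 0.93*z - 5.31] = 12.09*z^2 - 1.12*z + 0.93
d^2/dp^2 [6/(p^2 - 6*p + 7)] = 12*(-p^2 + 6*p + 4*(p - 3)^2 - 7)/(p^2 - 6*p + 7)^3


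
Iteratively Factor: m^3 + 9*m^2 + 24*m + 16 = (m + 1)*(m^2 + 8*m + 16) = (m + 1)*(m + 4)*(m + 4)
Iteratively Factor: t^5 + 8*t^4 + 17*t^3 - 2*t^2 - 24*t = (t + 4)*(t^4 + 4*t^3 + t^2 - 6*t) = (t - 1)*(t + 4)*(t^3 + 5*t^2 + 6*t) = (t - 1)*(t + 2)*(t + 4)*(t^2 + 3*t) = (t - 1)*(t + 2)*(t + 3)*(t + 4)*(t)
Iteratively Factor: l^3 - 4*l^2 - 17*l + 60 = (l - 3)*(l^2 - l - 20) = (l - 3)*(l + 4)*(l - 5)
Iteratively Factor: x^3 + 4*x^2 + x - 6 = (x - 1)*(x^2 + 5*x + 6) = (x - 1)*(x + 3)*(x + 2)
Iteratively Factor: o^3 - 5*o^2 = (o)*(o^2 - 5*o) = o^2*(o - 5)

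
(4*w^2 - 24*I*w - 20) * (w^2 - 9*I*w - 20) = 4*w^4 - 60*I*w^3 - 316*w^2 + 660*I*w + 400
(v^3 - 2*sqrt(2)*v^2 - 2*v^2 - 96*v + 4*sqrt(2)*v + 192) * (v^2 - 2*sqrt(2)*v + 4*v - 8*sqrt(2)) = v^5 - 4*sqrt(2)*v^4 + 2*v^4 - 96*v^3 - 8*sqrt(2)*v^3 - 176*v^2 + 224*sqrt(2)*v^2 + 384*sqrt(2)*v + 704*v - 1536*sqrt(2)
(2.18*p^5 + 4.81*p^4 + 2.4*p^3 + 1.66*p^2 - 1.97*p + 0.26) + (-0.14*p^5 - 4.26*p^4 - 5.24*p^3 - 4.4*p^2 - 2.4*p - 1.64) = 2.04*p^5 + 0.55*p^4 - 2.84*p^3 - 2.74*p^2 - 4.37*p - 1.38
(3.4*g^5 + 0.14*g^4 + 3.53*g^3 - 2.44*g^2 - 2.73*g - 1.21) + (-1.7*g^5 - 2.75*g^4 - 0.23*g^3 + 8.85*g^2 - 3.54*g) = 1.7*g^5 - 2.61*g^4 + 3.3*g^3 + 6.41*g^2 - 6.27*g - 1.21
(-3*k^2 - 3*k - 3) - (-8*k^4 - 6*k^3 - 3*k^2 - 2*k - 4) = 8*k^4 + 6*k^3 - k + 1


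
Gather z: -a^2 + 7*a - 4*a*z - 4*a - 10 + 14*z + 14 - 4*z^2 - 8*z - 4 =-a^2 + 3*a - 4*z^2 + z*(6 - 4*a)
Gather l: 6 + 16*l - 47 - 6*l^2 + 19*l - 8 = -6*l^2 + 35*l - 49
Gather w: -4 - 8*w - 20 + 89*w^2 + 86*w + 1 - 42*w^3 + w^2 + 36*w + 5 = -42*w^3 + 90*w^2 + 114*w - 18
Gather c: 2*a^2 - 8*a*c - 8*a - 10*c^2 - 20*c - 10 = 2*a^2 - 8*a - 10*c^2 + c*(-8*a - 20) - 10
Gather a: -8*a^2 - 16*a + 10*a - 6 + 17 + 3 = -8*a^2 - 6*a + 14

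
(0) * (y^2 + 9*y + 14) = 0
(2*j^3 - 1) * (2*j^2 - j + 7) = 4*j^5 - 2*j^4 + 14*j^3 - 2*j^2 + j - 7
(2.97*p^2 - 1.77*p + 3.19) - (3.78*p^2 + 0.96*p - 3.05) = -0.81*p^2 - 2.73*p + 6.24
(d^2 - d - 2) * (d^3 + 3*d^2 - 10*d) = d^5 + 2*d^4 - 15*d^3 + 4*d^2 + 20*d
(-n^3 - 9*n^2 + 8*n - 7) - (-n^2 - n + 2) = -n^3 - 8*n^2 + 9*n - 9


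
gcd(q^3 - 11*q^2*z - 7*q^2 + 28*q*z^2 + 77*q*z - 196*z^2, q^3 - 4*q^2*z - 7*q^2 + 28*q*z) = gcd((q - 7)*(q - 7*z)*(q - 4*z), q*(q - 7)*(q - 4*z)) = -q^2 + 4*q*z + 7*q - 28*z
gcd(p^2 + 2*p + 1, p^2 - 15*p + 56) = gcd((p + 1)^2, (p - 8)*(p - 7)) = 1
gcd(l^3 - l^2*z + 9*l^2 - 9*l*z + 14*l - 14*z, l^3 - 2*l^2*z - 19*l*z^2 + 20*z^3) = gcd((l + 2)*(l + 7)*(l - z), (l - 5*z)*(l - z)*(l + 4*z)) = -l + z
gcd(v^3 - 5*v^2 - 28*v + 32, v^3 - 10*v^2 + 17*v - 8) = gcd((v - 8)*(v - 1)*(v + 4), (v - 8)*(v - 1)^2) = v^2 - 9*v + 8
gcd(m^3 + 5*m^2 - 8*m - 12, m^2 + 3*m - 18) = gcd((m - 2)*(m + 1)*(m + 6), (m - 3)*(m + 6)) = m + 6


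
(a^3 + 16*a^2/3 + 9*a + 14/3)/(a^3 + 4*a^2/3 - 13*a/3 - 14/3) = (a + 2)/(a - 2)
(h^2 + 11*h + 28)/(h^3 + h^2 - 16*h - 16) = (h + 7)/(h^2 - 3*h - 4)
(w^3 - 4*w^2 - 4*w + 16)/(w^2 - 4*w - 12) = (w^2 - 6*w + 8)/(w - 6)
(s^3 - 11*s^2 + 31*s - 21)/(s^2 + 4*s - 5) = (s^2 - 10*s + 21)/(s + 5)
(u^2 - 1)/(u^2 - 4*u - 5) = (u - 1)/(u - 5)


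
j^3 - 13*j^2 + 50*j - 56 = (j - 7)*(j - 4)*(j - 2)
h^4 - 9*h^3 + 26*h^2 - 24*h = h*(h - 4)*(h - 3)*(h - 2)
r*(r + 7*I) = r^2 + 7*I*r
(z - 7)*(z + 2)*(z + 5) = z^3 - 39*z - 70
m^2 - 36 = (m - 6)*(m + 6)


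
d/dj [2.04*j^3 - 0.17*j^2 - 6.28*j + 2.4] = 6.12*j^2 - 0.34*j - 6.28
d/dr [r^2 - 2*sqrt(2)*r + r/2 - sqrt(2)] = 2*r - 2*sqrt(2) + 1/2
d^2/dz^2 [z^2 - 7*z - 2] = 2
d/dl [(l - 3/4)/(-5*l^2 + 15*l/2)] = (8*l^2 - 12*l + 9)/(10*l^2*(4*l^2 - 12*l + 9))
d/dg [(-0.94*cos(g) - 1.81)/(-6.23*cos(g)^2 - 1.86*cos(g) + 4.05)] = (5.8562*cos(g)^2 + 22.5526*cos(g) + 7.1736)*sin(g)/(38.8129*cos(g)^4 + 23.1756*cos(g)^3 - 47.0034*cos(g)^2 - 15.066*cos(g) + 16.4025)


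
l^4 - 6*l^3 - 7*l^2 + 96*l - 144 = (l - 4)*(l - 3)^2*(l + 4)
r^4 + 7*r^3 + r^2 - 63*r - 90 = (r - 3)*(r + 2)*(r + 3)*(r + 5)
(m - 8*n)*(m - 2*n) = m^2 - 10*m*n + 16*n^2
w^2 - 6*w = w*(w - 6)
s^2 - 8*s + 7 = (s - 7)*(s - 1)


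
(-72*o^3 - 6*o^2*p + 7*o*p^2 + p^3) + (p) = -72*o^3 - 6*o^2*p + 7*o*p^2 + p^3 + p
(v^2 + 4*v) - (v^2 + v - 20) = 3*v + 20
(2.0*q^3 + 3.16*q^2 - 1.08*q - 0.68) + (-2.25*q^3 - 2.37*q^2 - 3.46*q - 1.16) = -0.25*q^3 + 0.79*q^2 - 4.54*q - 1.84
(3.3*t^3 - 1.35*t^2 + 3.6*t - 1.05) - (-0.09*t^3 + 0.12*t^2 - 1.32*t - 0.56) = 3.39*t^3 - 1.47*t^2 + 4.92*t - 0.49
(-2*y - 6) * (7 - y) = 2*y^2 - 8*y - 42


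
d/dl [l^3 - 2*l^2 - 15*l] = 3*l^2 - 4*l - 15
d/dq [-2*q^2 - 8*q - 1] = -4*q - 8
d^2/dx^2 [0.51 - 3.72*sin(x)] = 3.72*sin(x)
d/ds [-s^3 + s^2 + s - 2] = -3*s^2 + 2*s + 1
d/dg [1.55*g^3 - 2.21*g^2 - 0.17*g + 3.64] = 4.65*g^2 - 4.42*g - 0.17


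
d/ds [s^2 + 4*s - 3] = 2*s + 4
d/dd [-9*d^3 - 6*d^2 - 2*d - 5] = -27*d^2 - 12*d - 2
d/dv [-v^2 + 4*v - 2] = 4 - 2*v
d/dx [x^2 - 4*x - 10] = 2*x - 4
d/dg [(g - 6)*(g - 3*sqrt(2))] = 2*g - 6 - 3*sqrt(2)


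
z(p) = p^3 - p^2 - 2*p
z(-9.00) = -792.00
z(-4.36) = -93.17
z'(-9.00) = 259.00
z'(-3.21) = 35.33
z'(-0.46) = -0.45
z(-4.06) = -75.29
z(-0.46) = 0.61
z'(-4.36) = 63.75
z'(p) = 3*p^2 - 2*p - 2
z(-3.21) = -36.96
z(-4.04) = -74.18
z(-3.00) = -30.00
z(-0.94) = 0.17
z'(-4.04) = 55.04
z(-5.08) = -146.74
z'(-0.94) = 2.53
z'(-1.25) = 5.19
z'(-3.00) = 31.00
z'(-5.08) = 85.58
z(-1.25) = -1.02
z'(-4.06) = 55.57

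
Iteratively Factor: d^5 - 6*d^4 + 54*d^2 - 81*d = (d + 3)*(d^4 - 9*d^3 + 27*d^2 - 27*d) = (d - 3)*(d + 3)*(d^3 - 6*d^2 + 9*d) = d*(d - 3)*(d + 3)*(d^2 - 6*d + 9) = d*(d - 3)^2*(d + 3)*(d - 3)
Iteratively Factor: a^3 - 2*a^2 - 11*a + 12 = (a - 4)*(a^2 + 2*a - 3) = (a - 4)*(a - 1)*(a + 3)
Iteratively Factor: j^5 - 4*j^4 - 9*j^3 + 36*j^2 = (j)*(j^4 - 4*j^3 - 9*j^2 + 36*j) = j*(j - 3)*(j^3 - j^2 - 12*j) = j^2*(j - 3)*(j^2 - j - 12) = j^2*(j - 4)*(j - 3)*(j + 3)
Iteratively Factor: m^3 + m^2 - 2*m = (m + 2)*(m^2 - m) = m*(m + 2)*(m - 1)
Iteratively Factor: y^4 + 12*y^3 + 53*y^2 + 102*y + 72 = (y + 2)*(y^3 + 10*y^2 + 33*y + 36) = (y + 2)*(y + 4)*(y^2 + 6*y + 9) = (y + 2)*(y + 3)*(y + 4)*(y + 3)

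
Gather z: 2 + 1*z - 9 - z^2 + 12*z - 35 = -z^2 + 13*z - 42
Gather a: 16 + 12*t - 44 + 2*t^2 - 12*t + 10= 2*t^2 - 18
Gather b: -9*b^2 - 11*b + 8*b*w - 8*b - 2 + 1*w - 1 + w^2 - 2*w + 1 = -9*b^2 + b*(8*w - 19) + w^2 - w - 2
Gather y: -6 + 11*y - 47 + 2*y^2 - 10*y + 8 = 2*y^2 + y - 45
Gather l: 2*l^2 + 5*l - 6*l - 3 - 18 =2*l^2 - l - 21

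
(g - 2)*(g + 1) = g^2 - g - 2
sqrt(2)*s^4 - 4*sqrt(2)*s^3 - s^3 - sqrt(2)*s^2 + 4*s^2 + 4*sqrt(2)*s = s*(s - 4)*(s - sqrt(2))*(sqrt(2)*s + 1)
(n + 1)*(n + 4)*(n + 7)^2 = n^4 + 19*n^3 + 123*n^2 + 301*n + 196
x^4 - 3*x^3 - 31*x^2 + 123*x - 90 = (x - 5)*(x - 3)*(x - 1)*(x + 6)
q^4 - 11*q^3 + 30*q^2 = q^2*(q - 6)*(q - 5)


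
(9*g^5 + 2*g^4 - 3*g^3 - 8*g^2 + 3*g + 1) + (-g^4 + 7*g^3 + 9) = 9*g^5 + g^4 + 4*g^3 - 8*g^2 + 3*g + 10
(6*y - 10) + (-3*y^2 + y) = -3*y^2 + 7*y - 10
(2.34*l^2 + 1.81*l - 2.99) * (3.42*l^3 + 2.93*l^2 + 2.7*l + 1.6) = 8.0028*l^5 + 13.0464*l^4 + 1.3955*l^3 - 0.129700000000001*l^2 - 5.177*l - 4.784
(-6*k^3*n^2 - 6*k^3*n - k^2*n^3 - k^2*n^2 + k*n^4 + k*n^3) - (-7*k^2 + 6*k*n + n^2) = -6*k^3*n^2 - 6*k^3*n - k^2*n^3 - k^2*n^2 + 7*k^2 + k*n^4 + k*n^3 - 6*k*n - n^2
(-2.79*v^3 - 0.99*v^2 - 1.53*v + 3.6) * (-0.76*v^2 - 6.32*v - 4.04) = 2.1204*v^5 + 18.3852*v^4 + 18.6912*v^3 + 10.9332*v^2 - 16.5708*v - 14.544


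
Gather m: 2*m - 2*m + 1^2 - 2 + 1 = 0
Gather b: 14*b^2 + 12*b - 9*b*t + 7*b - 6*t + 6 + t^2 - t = 14*b^2 + b*(19 - 9*t) + t^2 - 7*t + 6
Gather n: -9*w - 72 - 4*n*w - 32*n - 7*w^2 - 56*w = n*(-4*w - 32) - 7*w^2 - 65*w - 72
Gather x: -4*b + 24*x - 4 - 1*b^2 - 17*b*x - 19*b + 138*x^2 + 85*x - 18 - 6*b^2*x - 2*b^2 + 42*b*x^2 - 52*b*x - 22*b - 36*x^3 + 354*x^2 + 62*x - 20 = -3*b^2 - 45*b - 36*x^3 + x^2*(42*b + 492) + x*(-6*b^2 - 69*b + 171) - 42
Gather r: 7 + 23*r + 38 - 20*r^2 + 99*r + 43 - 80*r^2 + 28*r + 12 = -100*r^2 + 150*r + 100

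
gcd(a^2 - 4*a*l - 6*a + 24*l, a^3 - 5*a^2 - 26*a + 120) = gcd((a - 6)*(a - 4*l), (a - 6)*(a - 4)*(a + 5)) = a - 6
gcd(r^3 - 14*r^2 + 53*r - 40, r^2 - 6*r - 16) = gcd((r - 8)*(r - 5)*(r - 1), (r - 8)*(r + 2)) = r - 8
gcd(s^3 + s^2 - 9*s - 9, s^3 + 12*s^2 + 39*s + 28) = s + 1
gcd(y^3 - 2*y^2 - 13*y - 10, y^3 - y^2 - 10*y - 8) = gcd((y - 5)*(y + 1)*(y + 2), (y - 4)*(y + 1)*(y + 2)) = y^2 + 3*y + 2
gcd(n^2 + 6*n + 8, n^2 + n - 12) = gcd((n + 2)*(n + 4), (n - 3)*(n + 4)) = n + 4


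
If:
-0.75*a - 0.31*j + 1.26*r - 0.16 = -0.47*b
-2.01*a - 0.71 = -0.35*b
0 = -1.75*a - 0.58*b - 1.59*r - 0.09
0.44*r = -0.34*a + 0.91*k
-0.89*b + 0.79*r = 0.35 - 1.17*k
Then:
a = -0.36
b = -0.03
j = 1.73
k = 0.04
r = 0.35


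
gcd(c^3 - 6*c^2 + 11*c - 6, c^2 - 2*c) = c - 2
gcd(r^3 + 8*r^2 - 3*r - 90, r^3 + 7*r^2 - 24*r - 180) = r + 6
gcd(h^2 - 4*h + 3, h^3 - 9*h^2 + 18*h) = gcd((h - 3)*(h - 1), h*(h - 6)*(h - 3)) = h - 3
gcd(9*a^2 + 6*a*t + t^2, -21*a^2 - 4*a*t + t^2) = 3*a + t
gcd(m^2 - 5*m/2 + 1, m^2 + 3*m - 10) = m - 2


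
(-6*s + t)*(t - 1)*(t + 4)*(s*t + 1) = -6*s^2*t^3 - 18*s^2*t^2 + 24*s^2*t + s*t^4 + 3*s*t^3 - 10*s*t^2 - 18*s*t + 24*s + t^3 + 3*t^2 - 4*t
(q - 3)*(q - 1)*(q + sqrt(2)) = q^3 - 4*q^2 + sqrt(2)*q^2 - 4*sqrt(2)*q + 3*q + 3*sqrt(2)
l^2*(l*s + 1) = l^3*s + l^2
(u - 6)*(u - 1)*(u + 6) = u^3 - u^2 - 36*u + 36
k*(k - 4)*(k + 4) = k^3 - 16*k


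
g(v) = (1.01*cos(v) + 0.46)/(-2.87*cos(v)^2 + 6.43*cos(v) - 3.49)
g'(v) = (-5.74*sin(v)*cos(v) + 6.43*sin(v))*(1.01*cos(v) + 0.46)/(-2.87*cos(v)^2 + 6.43*cos(v) - 3.49)^2 - 1.01*sin(v)/(-2.87*cos(v)^2 + 6.43*cos(v) - 3.49) = (-2.8987*cos(v)^2 - 2.6404*cos(v) + 6.4827)*sin(v)/(8.2369*cos(v)^4 - 36.9082*cos(v)^3 + 61.3775*cos(v)^2 - 44.8814*cos(v) + 12.1801)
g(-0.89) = -1.89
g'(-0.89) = -8.49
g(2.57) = 0.04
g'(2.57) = 0.03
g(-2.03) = -0.00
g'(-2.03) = -0.13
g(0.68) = -5.52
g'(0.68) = 33.11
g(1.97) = -0.01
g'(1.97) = 0.16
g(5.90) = 287.06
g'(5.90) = -24324.07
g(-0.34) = 66.94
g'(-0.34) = -1061.94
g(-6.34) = 21.32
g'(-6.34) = -11.46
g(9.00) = 0.04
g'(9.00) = 0.02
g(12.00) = -12.18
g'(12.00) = -101.30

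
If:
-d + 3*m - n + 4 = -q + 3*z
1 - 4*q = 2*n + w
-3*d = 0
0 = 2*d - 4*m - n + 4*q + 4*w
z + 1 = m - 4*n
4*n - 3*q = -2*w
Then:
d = 0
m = 931/484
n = -79/121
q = 2/11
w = 191/121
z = 1711/484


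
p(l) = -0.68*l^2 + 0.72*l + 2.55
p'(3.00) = -3.36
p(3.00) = -1.41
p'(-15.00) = 21.12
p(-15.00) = -161.25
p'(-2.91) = 4.68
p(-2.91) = -5.30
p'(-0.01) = 0.73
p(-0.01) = 2.54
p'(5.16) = -6.30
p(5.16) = -11.84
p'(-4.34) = 6.62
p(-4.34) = -13.38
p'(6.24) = -7.77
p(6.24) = -19.43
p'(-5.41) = 8.08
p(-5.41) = -21.25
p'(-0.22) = 1.02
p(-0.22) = 2.36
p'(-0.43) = 1.30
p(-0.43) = 2.11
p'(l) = 0.72 - 1.36*l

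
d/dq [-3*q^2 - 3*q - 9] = -6*q - 3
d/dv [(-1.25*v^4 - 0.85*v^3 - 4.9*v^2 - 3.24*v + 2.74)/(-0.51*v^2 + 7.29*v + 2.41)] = (1.275*v^5 - 26.904*v^4 - 24.443*v^3 - 43.5189*v^2 - 20.8232*v - 27.783)/(0.2601*v^4 - 7.4358*v^3 + 50.6859*v^2 + 35.1378*v + 5.8081)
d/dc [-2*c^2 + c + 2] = 1 - 4*c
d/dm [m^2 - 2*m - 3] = 2*m - 2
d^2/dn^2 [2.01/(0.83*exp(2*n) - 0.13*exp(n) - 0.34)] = ((0.2613 - 6.6732*exp(n))*(-0.83*exp(2*n) + 0.13*exp(n) + 0.34) - 2.01*(1.66*exp(n) - 0.13)*(3.32*exp(n) - 0.26)*exp(n))*exp(n)/(-0.83*exp(2*n) + 0.13*exp(n) + 0.34)^3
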